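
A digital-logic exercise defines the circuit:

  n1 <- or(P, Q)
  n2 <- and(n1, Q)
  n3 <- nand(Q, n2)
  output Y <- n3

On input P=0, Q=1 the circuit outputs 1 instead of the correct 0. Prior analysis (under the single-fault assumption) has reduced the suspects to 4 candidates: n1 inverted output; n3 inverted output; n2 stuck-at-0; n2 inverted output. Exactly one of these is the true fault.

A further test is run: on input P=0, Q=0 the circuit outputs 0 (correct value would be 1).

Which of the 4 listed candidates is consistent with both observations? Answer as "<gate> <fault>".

n3 inverted output

Evaluate each candidate on input P=0, Q=0:
  n1 inverted output: n1=1 [inverted output], n2=0, n3=1 → 1 — eliminated
  n3 inverted output: n1=0, n2=0, n3=0 [inverted output] → 0 — matches
  n2 stuck-at-0: n1=0, n2=0 [stuck-at-0], n3=1 → 1 — eliminated
  n2 inverted output: n1=0, n2=1 [inverted output], n3=1 → 1 — eliminated
Only n3 inverted output reproduces the observed 0.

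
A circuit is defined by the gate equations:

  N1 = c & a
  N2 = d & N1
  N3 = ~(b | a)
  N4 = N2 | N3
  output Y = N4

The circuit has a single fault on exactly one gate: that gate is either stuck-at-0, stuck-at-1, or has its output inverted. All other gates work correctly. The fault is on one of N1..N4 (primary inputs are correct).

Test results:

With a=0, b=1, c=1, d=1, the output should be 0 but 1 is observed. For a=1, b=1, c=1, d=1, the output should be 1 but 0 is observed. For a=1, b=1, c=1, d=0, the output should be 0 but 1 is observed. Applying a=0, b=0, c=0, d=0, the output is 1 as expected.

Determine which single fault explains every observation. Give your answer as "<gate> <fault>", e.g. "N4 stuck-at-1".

N2 inverted output

Fault-free values for test 1 (a=0, b=1, c=1, d=1): N1=0, N2=0, N3=0, N4=0, giving Y=0. Observed 1.
Test 1: faults giving observed 1 are {N1 stuck-at-1, N1 inverted output, N2 stuck-at-1, N2 inverted output, N3 stuck-at-1, N3 inverted output, N4 stuck-at-1, N4 inverted output}.
Test 2 (a=1, b=1, c=1, d=1): fault-free N1=1, N2=1, N3=0, N4=1 → 1; observed 0. Eliminates N1 stuck-at-1, N2 stuck-at-1, N3 stuck-at-1, N3 inverted output, N4 stuck-at-1.
Test 3 (a=1, b=1, c=1, d=0): fault-free N1=1, N2=0, N3=0, N4=0 → 0; observed 1. Eliminates N1 inverted output.
Test 4 (a=0, b=0, c=0, d=0): fault-free N1=0, N2=0, N3=1, N4=1 → 1; observed 1. Eliminates N4 inverted output.
Only N2 inverted output is consistent with every test.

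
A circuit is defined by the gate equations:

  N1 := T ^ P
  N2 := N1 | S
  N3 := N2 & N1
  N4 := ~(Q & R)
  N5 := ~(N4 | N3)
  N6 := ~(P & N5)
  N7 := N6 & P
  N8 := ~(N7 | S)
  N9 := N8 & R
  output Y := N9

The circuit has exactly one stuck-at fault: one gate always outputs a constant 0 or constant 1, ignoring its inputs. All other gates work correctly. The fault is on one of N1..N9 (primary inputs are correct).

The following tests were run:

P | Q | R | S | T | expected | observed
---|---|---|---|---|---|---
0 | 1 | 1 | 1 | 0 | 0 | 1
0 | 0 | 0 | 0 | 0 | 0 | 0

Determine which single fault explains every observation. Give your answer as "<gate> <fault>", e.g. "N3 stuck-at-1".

N8 stuck-at-1

Fault-free values for test 1 (P=0, Q=1, R=1, S=1, T=0): N1=0, N2=1, N3=0, N4=0, N5=1, N6=1, N7=0, N8=0, N9=0, giving Y=0. Observed 1.
Test 1: faults giving observed 1 are {N8 stuck-at-1, N9 stuck-at-1}.
Test 2 (P=0, Q=0, R=0, S=0, T=0): fault-free N1=0, N2=0, N3=0, N4=1, N5=0, N6=1, N7=0, N8=1, N9=0 → 0; observed 0. Eliminates N9 stuck-at-1.
Only N8 stuck-at-1 is consistent with every test.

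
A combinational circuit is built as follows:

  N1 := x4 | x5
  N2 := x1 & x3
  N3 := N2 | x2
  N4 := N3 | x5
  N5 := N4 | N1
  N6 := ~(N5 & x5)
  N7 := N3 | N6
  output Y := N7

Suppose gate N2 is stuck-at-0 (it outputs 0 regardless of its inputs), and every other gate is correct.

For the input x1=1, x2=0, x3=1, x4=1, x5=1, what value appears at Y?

Propagate with N2 forced: N1=1, N2=0 [stuck-at-0], N3=0, N4=1, N5=1, N6=0, N7=0.
So Y = 0. (Without the fault it would be 1.)

0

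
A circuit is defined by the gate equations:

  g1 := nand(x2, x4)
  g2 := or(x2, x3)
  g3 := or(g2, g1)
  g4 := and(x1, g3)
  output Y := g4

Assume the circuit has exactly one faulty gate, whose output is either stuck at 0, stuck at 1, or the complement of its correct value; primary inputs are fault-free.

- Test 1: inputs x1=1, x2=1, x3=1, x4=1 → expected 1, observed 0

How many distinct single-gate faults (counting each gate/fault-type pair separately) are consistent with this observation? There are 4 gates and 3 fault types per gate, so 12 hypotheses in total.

Fault-free: g1=0, g2=1, g3=1, g4=1 → 1. Observed 0.
  g1 stuck-at-0: output 1 ✗
  g1 stuck-at-1: output 1 ✗
  g1 inverted output: output 1 ✗
  g2 stuck-at-0: output 0 ✓
  g2 stuck-at-1: output 1 ✗
  g2 inverted output: output 0 ✓
  g3 stuck-at-0: output 0 ✓
  g3 stuck-at-1: output 1 ✗
  g3 inverted output: output 0 ✓
  g4 stuck-at-0: output 0 ✓
  g4 stuck-at-1: output 1 ✗
  g4 inverted output: output 0 ✓
Consistent faults: {g2 stuck-at-0, g2 inverted output, g3 stuck-at-0, g3 inverted output, g4 stuck-at-0, g4 inverted output} — 6 in all.

6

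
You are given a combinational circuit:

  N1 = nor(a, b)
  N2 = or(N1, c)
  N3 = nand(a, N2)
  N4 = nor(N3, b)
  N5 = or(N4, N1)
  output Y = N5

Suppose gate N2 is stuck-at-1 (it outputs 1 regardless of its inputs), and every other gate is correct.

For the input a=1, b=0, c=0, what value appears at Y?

1

Propagate with N2 forced: N1=0, N2=1 [stuck-at-1], N3=0, N4=1, N5=1.
So Y = 1. (Without the fault it would be 0.)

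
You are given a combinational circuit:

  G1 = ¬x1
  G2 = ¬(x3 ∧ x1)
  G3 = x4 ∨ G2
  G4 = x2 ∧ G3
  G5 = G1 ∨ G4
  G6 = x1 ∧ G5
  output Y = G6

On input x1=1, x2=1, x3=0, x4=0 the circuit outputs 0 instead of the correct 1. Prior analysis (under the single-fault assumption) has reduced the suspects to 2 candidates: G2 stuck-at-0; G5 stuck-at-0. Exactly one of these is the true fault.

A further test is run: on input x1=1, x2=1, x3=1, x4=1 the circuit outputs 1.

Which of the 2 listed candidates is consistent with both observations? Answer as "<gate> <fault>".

Evaluate each candidate on input x1=1, x2=1, x3=1, x4=1:
  G2 stuck-at-0: G1=0, G2=0 [stuck-at-0], G3=1, G4=1, G5=1, G6=1 → 1 — matches
  G5 stuck-at-0: G1=0, G2=0, G3=1, G4=1, G5=0 [stuck-at-0], G6=0 → 0 — eliminated
Only G2 stuck-at-0 reproduces the observed 1.

G2 stuck-at-0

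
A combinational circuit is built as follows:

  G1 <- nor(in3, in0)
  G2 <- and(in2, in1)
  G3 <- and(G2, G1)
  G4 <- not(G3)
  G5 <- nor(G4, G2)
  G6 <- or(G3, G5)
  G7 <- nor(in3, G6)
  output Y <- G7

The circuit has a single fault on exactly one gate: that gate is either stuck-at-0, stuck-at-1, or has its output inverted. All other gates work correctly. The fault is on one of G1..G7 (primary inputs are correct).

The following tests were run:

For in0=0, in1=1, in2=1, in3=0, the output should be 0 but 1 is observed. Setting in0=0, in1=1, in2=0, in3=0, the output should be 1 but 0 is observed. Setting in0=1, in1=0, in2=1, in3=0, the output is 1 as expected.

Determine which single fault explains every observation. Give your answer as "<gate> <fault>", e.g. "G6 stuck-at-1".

G2 inverted output

Fault-free values for test 1 (in0=0, in1=1, in2=1, in3=0): G1=1, G2=1, G3=1, G4=0, G5=0, G6=1, G7=0, giving Y=0. Observed 1.
Test 1: faults giving observed 1 are {G1 stuck-at-0, G1 inverted output, G2 stuck-at-0, G2 inverted output, G3 stuck-at-0, G3 inverted output, G6 stuck-at-0, G6 inverted output, G7 stuck-at-1, G7 inverted output}.
Test 2 (in0=0, in1=1, in2=0, in3=0): fault-free G1=1, G2=0, G3=0, G4=1, G5=0, G6=0, G7=1 → 1; observed 0. Eliminates G1 stuck-at-0, G1 inverted output, G2 stuck-at-0, G3 stuck-at-0, G6 stuck-at-0, G7 stuck-at-1.
Test 3 (in0=1, in1=0, in2=1, in3=0): fault-free G1=0, G2=0, G3=0, G4=1, G5=0, G6=0, G7=1 → 1; observed 1. Eliminates G3 inverted output, G6 inverted output, G7 inverted output.
Only G2 inverted output is consistent with every test.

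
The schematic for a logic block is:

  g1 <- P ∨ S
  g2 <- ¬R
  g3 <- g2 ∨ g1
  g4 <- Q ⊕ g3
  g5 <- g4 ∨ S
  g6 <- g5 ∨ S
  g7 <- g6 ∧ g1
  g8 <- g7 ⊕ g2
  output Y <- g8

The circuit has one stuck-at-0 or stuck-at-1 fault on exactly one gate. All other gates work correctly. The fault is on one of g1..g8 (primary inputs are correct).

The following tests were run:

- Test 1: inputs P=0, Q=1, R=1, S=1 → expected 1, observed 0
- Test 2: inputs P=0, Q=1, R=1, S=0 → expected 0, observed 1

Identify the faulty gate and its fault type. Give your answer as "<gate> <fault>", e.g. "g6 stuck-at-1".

g2 stuck-at-1

Fault-free values for test 1 (P=0, Q=1, R=1, S=1): g1=1, g2=0, g3=1, g4=0, g5=1, g6=1, g7=1, g8=1, giving Y=1. Observed 0.
Test 1: faults giving observed 0 are {g1 stuck-at-0, g2 stuck-at-1, g6 stuck-at-0, g7 stuck-at-0, g8 stuck-at-0}.
Test 2 (P=0, Q=1, R=1, S=0): fault-free g1=0, g2=0, g3=0, g4=1, g5=1, g6=1, g7=0, g8=0 → 0; observed 1. Eliminates g1 stuck-at-0, g6 stuck-at-0, g7 stuck-at-0, g8 stuck-at-0.
Only g2 stuck-at-1 is consistent with every test.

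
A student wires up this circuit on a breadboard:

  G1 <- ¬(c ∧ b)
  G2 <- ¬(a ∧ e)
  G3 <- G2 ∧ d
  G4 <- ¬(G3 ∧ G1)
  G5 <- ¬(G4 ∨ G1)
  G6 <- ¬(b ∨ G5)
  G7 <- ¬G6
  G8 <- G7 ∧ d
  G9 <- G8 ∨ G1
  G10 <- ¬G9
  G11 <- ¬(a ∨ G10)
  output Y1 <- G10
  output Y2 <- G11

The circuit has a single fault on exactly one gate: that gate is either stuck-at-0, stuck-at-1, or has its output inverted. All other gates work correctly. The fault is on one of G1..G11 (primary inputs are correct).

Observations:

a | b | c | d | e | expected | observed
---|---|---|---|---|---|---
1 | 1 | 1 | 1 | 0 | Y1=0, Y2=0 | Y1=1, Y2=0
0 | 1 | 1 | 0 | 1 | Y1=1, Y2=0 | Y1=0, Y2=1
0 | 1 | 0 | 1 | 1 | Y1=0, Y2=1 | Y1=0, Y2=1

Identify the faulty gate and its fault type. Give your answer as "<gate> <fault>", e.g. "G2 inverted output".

Fault-free values for test 1 (a=1, b=1, c=1, d=1, e=0): G1=0, G2=1, G3=1, G4=1, G5=0, G6=0, G7=1, G8=1, G9=1, G10=0, G11=0, giving Y1=0, Y2=0. Observed Y1=1, Y2=0.
Test 1: faults giving observed Y1=1, Y2=0 are {G6 stuck-at-1, G6 inverted output, G7 stuck-at-0, G7 inverted output, G8 stuck-at-0, G8 inverted output, G9 stuck-at-0, G9 inverted output, G10 stuck-at-1, G10 inverted output}.
Test 2 (a=0, b=1, c=1, d=0, e=1): fault-free G1=0, G2=1, G3=0, G4=1, G5=0, G6=0, G7=1, G8=0, G9=0, G10=1, G11=0 → Y1=1, Y2=0; observed Y1=0, Y2=1. Eliminates G6 stuck-at-1, G6 inverted output, G7 stuck-at-0, G7 inverted output, G8 stuck-at-0, G9 stuck-at-0, G10 stuck-at-1.
Test 3 (a=0, b=1, c=0, d=1, e=1): fault-free G1=1, G2=1, G3=1, G4=0, G5=0, G6=0, G7=1, G8=1, G9=1, G10=0, G11=1 → Y1=0, Y2=1; observed Y1=0, Y2=1. Eliminates G9 inverted output, G10 inverted output.
Only G8 inverted output is consistent with every test.

G8 inverted output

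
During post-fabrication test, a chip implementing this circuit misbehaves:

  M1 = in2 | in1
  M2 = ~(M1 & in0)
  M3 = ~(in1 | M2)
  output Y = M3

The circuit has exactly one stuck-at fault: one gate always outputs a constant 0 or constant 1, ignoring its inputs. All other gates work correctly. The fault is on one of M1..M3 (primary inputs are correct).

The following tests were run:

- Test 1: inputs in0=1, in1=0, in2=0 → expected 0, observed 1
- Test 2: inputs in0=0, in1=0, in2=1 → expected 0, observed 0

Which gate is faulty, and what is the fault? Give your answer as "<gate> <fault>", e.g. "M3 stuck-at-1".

Fault-free values for test 1 (in0=1, in1=0, in2=0): M1=0, M2=1, M3=0, giving Y=0. Observed 1.
Test 1: faults giving observed 1 are {M1 stuck-at-1, M2 stuck-at-0, M3 stuck-at-1}.
Test 2 (in0=0, in1=0, in2=1): fault-free M1=1, M2=1, M3=0 → 0; observed 0. Eliminates M2 stuck-at-0, M3 stuck-at-1.
Only M1 stuck-at-1 is consistent with every test.

M1 stuck-at-1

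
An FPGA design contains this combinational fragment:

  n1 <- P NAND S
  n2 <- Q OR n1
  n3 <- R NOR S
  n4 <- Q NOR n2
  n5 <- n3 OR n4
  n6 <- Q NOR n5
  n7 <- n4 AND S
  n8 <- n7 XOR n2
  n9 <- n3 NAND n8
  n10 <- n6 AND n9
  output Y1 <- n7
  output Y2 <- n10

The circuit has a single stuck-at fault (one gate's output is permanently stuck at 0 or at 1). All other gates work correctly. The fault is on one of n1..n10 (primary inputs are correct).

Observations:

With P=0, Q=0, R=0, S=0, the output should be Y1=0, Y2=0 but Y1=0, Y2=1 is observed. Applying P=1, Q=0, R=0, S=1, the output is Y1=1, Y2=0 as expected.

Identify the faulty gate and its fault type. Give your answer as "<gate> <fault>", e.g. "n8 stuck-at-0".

n3 stuck-at-0

Fault-free values for test 1 (P=0, Q=0, R=0, S=0): n1=1, n2=1, n3=1, n4=0, n5=1, n6=0, n7=0, n8=1, n9=0, n10=0, giving Y1=0, Y2=0. Observed Y1=0, Y2=1.
Test 1: faults giving observed Y1=0, Y2=1 are {n3 stuck-at-0, n10 stuck-at-1}.
Test 2 (P=1, Q=0, R=0, S=1): fault-free n1=0, n2=0, n3=0, n4=1, n5=1, n6=0, n7=1, n8=1, n9=1, n10=0 → Y1=1, Y2=0; observed Y1=1, Y2=0. Eliminates n10 stuck-at-1.
Only n3 stuck-at-0 is consistent with every test.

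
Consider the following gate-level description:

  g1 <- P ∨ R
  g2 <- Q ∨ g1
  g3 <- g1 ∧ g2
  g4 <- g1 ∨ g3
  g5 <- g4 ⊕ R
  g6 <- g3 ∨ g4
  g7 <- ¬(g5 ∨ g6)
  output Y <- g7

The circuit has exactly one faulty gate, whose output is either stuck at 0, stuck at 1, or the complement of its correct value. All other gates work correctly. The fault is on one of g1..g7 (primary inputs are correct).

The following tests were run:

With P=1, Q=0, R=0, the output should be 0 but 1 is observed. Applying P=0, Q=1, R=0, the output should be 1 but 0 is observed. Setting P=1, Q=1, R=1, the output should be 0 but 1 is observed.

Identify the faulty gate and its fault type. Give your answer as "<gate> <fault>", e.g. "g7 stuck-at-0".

g7 inverted output

Fault-free values for test 1 (P=1, Q=0, R=0): g1=1, g2=1, g3=1, g4=1, g5=1, g6=1, g7=0, giving Y=0. Observed 1.
Test 1: faults giving observed 1 are {g1 stuck-at-0, g1 inverted output, g7 stuck-at-1, g7 inverted output}.
Test 2 (P=0, Q=1, R=0): fault-free g1=0, g2=1, g3=0, g4=0, g5=0, g6=0, g7=1 → 1; observed 0. Eliminates g1 stuck-at-0, g7 stuck-at-1.
Test 3 (P=1, Q=1, R=1): fault-free g1=1, g2=1, g3=1, g4=1, g5=0, g6=1, g7=0 → 0; observed 1. Eliminates g1 inverted output.
Only g7 inverted output is consistent with every test.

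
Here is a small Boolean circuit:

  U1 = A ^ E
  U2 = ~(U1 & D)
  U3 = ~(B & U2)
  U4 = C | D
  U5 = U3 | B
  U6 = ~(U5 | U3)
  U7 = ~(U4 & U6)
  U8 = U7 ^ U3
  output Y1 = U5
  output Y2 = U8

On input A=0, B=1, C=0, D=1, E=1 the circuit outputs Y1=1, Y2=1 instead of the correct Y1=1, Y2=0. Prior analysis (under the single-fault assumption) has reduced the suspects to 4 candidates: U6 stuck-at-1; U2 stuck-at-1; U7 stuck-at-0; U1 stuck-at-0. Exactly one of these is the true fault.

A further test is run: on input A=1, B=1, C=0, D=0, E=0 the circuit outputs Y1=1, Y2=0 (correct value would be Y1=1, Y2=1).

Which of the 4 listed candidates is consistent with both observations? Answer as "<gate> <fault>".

U7 stuck-at-0

Evaluate each candidate on input A=1, B=1, C=0, D=0, E=0:
  U6 stuck-at-1: U1=1, U2=1, U3=0, U4=0, U5=1, U6=1 [stuck-at-1], U7=1, U8=1 → Y1=1, Y2=1 — eliminated
  U2 stuck-at-1: U1=1, U2=1 [stuck-at-1], U3=0, U4=0, U5=1, U6=0, U7=1, U8=1 → Y1=1, Y2=1 — eliminated
  U7 stuck-at-0: U1=1, U2=1, U3=0, U4=0, U5=1, U6=0, U7=0 [stuck-at-0], U8=0 → Y1=1, Y2=0 — matches
  U1 stuck-at-0: U1=0 [stuck-at-0], U2=1, U3=0, U4=0, U5=1, U6=0, U7=1, U8=1 → Y1=1, Y2=1 — eliminated
Only U7 stuck-at-0 reproduces the observed Y1=1, Y2=0.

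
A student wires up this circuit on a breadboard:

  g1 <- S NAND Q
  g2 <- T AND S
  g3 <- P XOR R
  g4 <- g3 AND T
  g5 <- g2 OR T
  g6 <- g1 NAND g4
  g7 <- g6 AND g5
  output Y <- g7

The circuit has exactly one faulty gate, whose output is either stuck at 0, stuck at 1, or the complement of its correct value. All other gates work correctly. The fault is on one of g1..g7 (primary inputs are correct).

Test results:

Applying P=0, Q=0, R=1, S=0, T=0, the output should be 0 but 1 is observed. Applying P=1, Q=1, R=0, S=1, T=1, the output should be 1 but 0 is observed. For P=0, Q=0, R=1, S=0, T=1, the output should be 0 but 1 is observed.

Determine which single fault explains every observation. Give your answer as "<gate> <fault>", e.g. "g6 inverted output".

Fault-free values for test 1 (P=0, Q=0, R=1, S=0, T=0): g1=1, g2=0, g3=1, g4=0, g5=0, g6=1, g7=0, giving Y=0. Observed 1.
Test 1: faults giving observed 1 are {g2 stuck-at-1, g2 inverted output, g5 stuck-at-1, g5 inverted output, g7 stuck-at-1, g7 inverted output}.
Test 2 (P=1, Q=1, R=0, S=1, T=1): fault-free g1=0, g2=1, g3=1, g4=1, g5=1, g6=1, g7=1 → 1; observed 0. Eliminates g2 stuck-at-1, g2 inverted output, g5 stuck-at-1, g7 stuck-at-1.
Test 3 (P=0, Q=0, R=1, S=0, T=1): fault-free g1=1, g2=0, g3=1, g4=1, g5=1, g6=0, g7=0 → 0; observed 1. Eliminates g5 inverted output.
Only g7 inverted output is consistent with every test.

g7 inverted output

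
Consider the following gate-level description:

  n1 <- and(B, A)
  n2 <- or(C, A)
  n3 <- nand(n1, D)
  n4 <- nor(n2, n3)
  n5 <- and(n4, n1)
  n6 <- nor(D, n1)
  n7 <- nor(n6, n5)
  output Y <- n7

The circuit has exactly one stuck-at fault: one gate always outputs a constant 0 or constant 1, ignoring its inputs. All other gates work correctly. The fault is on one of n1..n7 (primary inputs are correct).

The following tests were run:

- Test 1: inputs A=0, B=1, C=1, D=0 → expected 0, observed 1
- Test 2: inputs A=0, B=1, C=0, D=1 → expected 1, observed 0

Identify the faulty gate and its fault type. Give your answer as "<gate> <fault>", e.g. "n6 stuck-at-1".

n1 stuck-at-1

Fault-free values for test 1 (A=0, B=1, C=1, D=0): n1=0, n2=1, n3=1, n4=0, n5=0, n6=1, n7=0, giving Y=0. Observed 1.
Test 1: faults giving observed 1 are {n1 stuck-at-1, n6 stuck-at-0, n7 stuck-at-1}.
Test 2 (A=0, B=1, C=0, D=1): fault-free n1=0, n2=0, n3=1, n4=0, n5=0, n6=0, n7=1 → 1; observed 0. Eliminates n6 stuck-at-0, n7 stuck-at-1.
Only n1 stuck-at-1 is consistent with every test.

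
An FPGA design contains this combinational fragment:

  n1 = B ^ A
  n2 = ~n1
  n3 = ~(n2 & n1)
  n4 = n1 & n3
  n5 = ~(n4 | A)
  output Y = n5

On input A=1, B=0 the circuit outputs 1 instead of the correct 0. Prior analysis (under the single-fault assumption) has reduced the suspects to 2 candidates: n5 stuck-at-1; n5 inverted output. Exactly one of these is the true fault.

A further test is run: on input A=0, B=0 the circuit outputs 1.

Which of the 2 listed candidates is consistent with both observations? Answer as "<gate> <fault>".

Evaluate each candidate on input A=0, B=0:
  n5 stuck-at-1: n1=0, n2=1, n3=1, n4=0, n5=1 [stuck-at-1] → 1 — matches
  n5 inverted output: n1=0, n2=1, n3=1, n4=0, n5=0 [inverted output] → 0 — eliminated
Only n5 stuck-at-1 reproduces the observed 1.

n5 stuck-at-1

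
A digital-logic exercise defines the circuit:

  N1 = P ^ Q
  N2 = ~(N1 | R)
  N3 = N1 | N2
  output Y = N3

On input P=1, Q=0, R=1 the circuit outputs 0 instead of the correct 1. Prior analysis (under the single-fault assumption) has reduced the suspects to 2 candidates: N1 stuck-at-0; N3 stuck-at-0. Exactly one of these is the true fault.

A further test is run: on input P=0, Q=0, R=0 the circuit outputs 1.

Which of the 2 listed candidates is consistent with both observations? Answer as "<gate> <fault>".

Evaluate each candidate on input P=0, Q=0, R=0:
  N1 stuck-at-0: N1=0 [stuck-at-0], N2=1, N3=1 → 1 — matches
  N3 stuck-at-0: N1=0, N2=1, N3=0 [stuck-at-0] → 0 — eliminated
Only N1 stuck-at-0 reproduces the observed 1.

N1 stuck-at-0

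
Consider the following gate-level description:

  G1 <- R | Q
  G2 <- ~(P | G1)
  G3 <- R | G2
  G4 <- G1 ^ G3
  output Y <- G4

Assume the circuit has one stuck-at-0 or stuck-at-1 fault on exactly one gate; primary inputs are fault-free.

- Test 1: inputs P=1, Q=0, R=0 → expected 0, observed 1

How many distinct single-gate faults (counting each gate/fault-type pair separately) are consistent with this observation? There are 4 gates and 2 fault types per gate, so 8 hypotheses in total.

Fault-free: G1=0, G2=0, G3=0, G4=0 → 0. Observed 1.
  G1 stuck-at-0: output 0 ✗
  G1 stuck-at-1: output 1 ✓
  G2 stuck-at-0: output 0 ✗
  G2 stuck-at-1: output 1 ✓
  G3 stuck-at-0: output 0 ✗
  G3 stuck-at-1: output 1 ✓
  G4 stuck-at-0: output 0 ✗
  G4 stuck-at-1: output 1 ✓
Consistent faults: {G1 stuck-at-1, G2 stuck-at-1, G3 stuck-at-1, G4 stuck-at-1} — 4 in all.

4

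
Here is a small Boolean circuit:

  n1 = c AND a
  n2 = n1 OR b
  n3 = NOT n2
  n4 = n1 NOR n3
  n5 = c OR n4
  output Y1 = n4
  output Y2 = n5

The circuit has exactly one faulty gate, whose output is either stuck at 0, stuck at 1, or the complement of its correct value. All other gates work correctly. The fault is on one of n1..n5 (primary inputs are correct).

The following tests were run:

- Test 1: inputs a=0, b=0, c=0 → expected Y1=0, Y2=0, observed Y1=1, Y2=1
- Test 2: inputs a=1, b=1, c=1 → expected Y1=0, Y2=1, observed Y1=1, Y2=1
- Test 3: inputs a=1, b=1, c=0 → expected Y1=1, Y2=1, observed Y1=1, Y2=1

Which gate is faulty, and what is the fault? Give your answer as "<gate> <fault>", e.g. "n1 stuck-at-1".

Fault-free values for test 1 (a=0, b=0, c=0): n1=0, n2=0, n3=1, n4=0, n5=0, giving Y1=0, Y2=0. Observed Y1=1, Y2=1.
Test 1: faults giving observed Y1=1, Y2=1 are {n2 stuck-at-1, n2 inverted output, n3 stuck-at-0, n3 inverted output, n4 stuck-at-1, n4 inverted output}.
Test 2 (a=1, b=1, c=1): fault-free n1=1, n2=1, n3=0, n4=0, n5=1 → Y1=0, Y2=1; observed Y1=1, Y2=1. Eliminates n2 stuck-at-1, n2 inverted output, n3 stuck-at-0, n3 inverted output.
Test 3 (a=1, b=1, c=0): fault-free n1=0, n2=1, n3=0, n4=1, n5=1 → Y1=1, Y2=1; observed Y1=1, Y2=1. Eliminates n4 inverted output.
Only n4 stuck-at-1 is consistent with every test.

n4 stuck-at-1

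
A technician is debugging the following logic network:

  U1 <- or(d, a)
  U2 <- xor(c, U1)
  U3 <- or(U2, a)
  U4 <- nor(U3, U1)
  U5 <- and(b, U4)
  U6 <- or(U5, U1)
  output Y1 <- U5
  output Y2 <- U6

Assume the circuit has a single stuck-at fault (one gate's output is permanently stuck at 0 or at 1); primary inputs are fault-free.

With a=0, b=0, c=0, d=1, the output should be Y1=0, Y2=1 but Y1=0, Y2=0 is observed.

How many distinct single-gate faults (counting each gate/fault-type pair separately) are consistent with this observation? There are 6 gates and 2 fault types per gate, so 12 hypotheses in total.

Fault-free: U1=1, U2=1, U3=1, U4=0, U5=0, U6=1 → Y1=0, Y2=1. Observed Y1=0, Y2=0.
  U1 stuck-at-0: output Y1=0, Y2=0 ✓
  U1 stuck-at-1: output Y1=0, Y2=1 ✗
  U2 stuck-at-0: output Y1=0, Y2=1 ✗
  U2 stuck-at-1: output Y1=0, Y2=1 ✗
  U3 stuck-at-0: output Y1=0, Y2=1 ✗
  U3 stuck-at-1: output Y1=0, Y2=1 ✗
  U4 stuck-at-0: output Y1=0, Y2=1 ✗
  U4 stuck-at-1: output Y1=0, Y2=1 ✗
  U5 stuck-at-0: output Y1=0, Y2=1 ✗
  U5 stuck-at-1: output Y1=1, Y2=1 ✗
  U6 stuck-at-0: output Y1=0, Y2=0 ✓
  U6 stuck-at-1: output Y1=0, Y2=1 ✗
Consistent faults: {U1 stuck-at-0, U6 stuck-at-0} — 2 in all.

2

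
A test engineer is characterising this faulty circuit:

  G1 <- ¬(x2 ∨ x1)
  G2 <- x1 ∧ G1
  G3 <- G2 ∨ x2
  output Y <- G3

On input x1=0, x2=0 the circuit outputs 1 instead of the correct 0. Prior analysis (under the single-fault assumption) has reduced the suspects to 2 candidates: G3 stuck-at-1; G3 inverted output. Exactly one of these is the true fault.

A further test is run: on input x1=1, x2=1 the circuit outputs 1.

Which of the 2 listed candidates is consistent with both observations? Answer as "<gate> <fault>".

Evaluate each candidate on input x1=1, x2=1:
  G3 stuck-at-1: G1=0, G2=0, G3=1 [stuck-at-1] → 1 — matches
  G3 inverted output: G1=0, G2=0, G3=0 [inverted output] → 0 — eliminated
Only G3 stuck-at-1 reproduces the observed 1.

G3 stuck-at-1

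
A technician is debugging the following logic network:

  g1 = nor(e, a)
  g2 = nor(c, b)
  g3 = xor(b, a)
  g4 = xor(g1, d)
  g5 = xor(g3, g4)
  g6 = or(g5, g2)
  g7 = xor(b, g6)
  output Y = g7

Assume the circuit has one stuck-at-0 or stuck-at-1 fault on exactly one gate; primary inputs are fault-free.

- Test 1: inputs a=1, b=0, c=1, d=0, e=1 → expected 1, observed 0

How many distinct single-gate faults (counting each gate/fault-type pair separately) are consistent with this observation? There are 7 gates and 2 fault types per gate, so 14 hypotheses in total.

Fault-free: g1=0, g2=0, g3=1, g4=0, g5=1, g6=1, g7=1 → 1. Observed 0.
  g1 stuck-at-0: output 1 ✗
  g1 stuck-at-1: output 0 ✓
  g2 stuck-at-0: output 1 ✗
  g2 stuck-at-1: output 1 ✗
  g3 stuck-at-0: output 0 ✓
  g3 stuck-at-1: output 1 ✗
  g4 stuck-at-0: output 1 ✗
  g4 stuck-at-1: output 0 ✓
  g5 stuck-at-0: output 0 ✓
  g5 stuck-at-1: output 1 ✗
  g6 stuck-at-0: output 0 ✓
  g6 stuck-at-1: output 1 ✗
  g7 stuck-at-0: output 0 ✓
  g7 stuck-at-1: output 1 ✗
Consistent faults: {g1 stuck-at-1, g3 stuck-at-0, g4 stuck-at-1, g5 stuck-at-0, g6 stuck-at-0, g7 stuck-at-0} — 6 in all.

6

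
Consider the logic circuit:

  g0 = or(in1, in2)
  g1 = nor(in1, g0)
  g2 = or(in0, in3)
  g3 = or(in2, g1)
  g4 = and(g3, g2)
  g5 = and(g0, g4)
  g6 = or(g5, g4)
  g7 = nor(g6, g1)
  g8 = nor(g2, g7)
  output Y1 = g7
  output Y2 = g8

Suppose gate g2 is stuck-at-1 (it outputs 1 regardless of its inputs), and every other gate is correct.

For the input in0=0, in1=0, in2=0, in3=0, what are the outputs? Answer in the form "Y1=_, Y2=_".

Propagate with g2 forced: g0=0, g1=1, g2=1 [stuck-at-1], g3=1, g4=1, g5=0, g6=1, g7=0, g8=0.
So the outputs are Y1=0, Y2=0. (Without the fault they would be Y1=0, Y2=1.)

Y1=0, Y2=0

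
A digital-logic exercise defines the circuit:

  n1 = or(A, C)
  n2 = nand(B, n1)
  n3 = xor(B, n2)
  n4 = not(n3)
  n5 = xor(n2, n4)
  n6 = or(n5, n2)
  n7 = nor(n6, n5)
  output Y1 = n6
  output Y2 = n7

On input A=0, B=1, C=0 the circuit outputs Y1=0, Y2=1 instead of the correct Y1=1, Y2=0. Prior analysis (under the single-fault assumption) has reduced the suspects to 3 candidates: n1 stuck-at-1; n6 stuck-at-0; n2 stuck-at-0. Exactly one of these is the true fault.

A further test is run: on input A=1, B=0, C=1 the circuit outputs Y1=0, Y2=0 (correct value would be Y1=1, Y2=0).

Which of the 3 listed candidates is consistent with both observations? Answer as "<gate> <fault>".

Evaluate each candidate on input A=1, B=0, C=1:
  n1 stuck-at-1: n1=1 [stuck-at-1], n2=1, n3=1, n4=0, n5=1, n6=1, n7=0 → Y1=1, Y2=0 — eliminated
  n6 stuck-at-0: n1=1, n2=1, n3=1, n4=0, n5=1, n6=0 [stuck-at-0], n7=0 → Y1=0, Y2=0 — matches
  n2 stuck-at-0: n1=1, n2=0 [stuck-at-0], n3=0, n4=1, n5=1, n6=1, n7=0 → Y1=1, Y2=0 — eliminated
Only n6 stuck-at-0 reproduces the observed Y1=0, Y2=0.

n6 stuck-at-0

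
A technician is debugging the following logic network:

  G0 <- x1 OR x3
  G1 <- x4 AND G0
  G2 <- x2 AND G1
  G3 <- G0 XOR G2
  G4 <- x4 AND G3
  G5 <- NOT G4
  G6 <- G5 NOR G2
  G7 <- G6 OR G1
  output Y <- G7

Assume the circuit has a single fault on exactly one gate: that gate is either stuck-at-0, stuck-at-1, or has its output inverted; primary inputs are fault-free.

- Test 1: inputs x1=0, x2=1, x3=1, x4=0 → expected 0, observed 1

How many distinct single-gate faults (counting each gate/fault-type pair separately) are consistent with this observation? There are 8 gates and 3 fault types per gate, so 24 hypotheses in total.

Fault-free: G0=1, G1=0, G2=0, G3=1, G4=0, G5=1, G6=0, G7=0 → 0. Observed 1.
  G0: none of the 3 fault types match ✗
  G1: stuck-at-1, inverted output ✓; others ✗
  G2: none of the 3 fault types match ✗
  G3: none of the 3 fault types match ✗
  G4: stuck-at-1, inverted output ✓; others ✗
  G5: stuck-at-0, inverted output ✓; others ✗
  G6: stuck-at-1, inverted output ✓; others ✗
  G7: stuck-at-1, inverted output ✓; others ✗
Consistent faults: {G1 stuck-at-1, G1 inverted output, G4 stuck-at-1, G4 inverted output, G5 stuck-at-0, G5 inverted output, G6 stuck-at-1, G6 inverted output, G7 stuck-at-1, G7 inverted output} — 10 in all.

10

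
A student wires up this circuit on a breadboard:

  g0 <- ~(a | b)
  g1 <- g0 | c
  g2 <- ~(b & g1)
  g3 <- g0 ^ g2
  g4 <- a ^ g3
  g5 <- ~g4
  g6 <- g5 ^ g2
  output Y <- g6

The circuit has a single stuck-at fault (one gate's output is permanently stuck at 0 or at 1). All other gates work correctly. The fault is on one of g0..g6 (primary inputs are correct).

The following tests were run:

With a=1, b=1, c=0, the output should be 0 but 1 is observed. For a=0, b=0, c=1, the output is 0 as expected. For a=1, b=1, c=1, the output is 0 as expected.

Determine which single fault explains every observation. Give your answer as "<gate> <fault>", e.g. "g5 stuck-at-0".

g3 stuck-at-0

Fault-free values for test 1 (a=1, b=1, c=0): g0=0, g1=0, g2=1, g3=1, g4=0, g5=1, g6=0, giving Y=0. Observed 1.
Test 1: faults giving observed 1 are {g0 stuck-at-1, g3 stuck-at-0, g4 stuck-at-1, g5 stuck-at-0, g6 stuck-at-1}.
Test 2 (a=0, b=0, c=1): fault-free g0=1, g1=1, g2=1, g3=0, g4=0, g5=1, g6=0 → 0; observed 0. Eliminates g4 stuck-at-1, g5 stuck-at-0, g6 stuck-at-1.
Test 3 (a=1, b=1, c=1): fault-free g0=0, g1=1, g2=0, g3=0, g4=1, g5=0, g6=0 → 0; observed 0. Eliminates g0 stuck-at-1.
Only g3 stuck-at-0 is consistent with every test.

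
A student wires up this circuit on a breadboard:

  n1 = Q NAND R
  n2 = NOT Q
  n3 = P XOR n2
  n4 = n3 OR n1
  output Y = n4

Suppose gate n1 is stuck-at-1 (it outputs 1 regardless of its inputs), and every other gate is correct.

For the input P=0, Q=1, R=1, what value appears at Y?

Propagate with n1 forced: n1=1 [stuck-at-1], n2=0, n3=0, n4=1.
So Y = 1. (Without the fault it would be 0.)

1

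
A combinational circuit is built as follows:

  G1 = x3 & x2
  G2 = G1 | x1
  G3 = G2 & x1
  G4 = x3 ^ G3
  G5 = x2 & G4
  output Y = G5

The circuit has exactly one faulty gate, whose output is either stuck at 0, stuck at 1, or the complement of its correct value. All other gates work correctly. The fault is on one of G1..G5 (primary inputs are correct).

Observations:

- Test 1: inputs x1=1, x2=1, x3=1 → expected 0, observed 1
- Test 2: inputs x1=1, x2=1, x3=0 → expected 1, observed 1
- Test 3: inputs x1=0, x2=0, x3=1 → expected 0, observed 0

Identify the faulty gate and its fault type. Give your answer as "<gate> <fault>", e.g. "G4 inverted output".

G4 stuck-at-1

Fault-free values for test 1 (x1=1, x2=1, x3=1): G1=1, G2=1, G3=1, G4=0, G5=0, giving Y=0. Observed 1.
Test 1: faults giving observed 1 are {G2 stuck-at-0, G2 inverted output, G3 stuck-at-0, G3 inverted output, G4 stuck-at-1, G4 inverted output, G5 stuck-at-1, G5 inverted output}.
Test 2 (x1=1, x2=1, x3=0): fault-free G1=0, G2=1, G3=1, G4=1, G5=1 → 1; observed 1. Eliminates G2 stuck-at-0, G2 inverted output, G3 stuck-at-0, G3 inverted output, G4 inverted output, G5 inverted output.
Test 3 (x1=0, x2=0, x3=1): fault-free G1=0, G2=0, G3=0, G4=1, G5=0 → 0; observed 0. Eliminates G5 stuck-at-1.
Only G4 stuck-at-1 is consistent with every test.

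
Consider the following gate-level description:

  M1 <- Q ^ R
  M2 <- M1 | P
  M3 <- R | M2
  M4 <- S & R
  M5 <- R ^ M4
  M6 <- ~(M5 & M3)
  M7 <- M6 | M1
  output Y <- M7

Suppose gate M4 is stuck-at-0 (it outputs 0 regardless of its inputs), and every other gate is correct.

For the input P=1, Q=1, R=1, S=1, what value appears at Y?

0

Propagate with M4 forced: M1=0, M2=1, M3=1, M4=0 [stuck-at-0], M5=1, M6=0, M7=0.
So Y = 0. (Without the fault it would be 1.)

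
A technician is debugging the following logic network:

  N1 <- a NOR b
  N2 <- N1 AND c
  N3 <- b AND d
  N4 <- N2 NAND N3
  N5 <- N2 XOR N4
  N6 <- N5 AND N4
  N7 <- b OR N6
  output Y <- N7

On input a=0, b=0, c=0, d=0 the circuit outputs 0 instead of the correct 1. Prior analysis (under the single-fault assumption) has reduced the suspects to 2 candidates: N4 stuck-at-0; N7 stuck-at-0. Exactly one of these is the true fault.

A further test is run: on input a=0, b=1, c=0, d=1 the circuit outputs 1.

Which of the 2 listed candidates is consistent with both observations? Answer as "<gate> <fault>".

Evaluate each candidate on input a=0, b=1, c=0, d=1:
  N4 stuck-at-0: N1=0, N2=0, N3=1, N4=0 [stuck-at-0], N5=0, N6=0, N7=1 → 1 — matches
  N7 stuck-at-0: N1=0, N2=0, N3=1, N4=1, N5=1, N6=1, N7=0 [stuck-at-0] → 0 — eliminated
Only N4 stuck-at-0 reproduces the observed 1.

N4 stuck-at-0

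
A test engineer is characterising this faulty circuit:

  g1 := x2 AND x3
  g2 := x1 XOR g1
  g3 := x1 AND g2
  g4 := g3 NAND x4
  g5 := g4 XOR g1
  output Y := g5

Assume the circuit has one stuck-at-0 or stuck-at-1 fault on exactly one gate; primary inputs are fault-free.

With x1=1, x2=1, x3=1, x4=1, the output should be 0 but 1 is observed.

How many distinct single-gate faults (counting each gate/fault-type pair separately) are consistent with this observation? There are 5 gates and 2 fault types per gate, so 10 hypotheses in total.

4

Fault-free: g1=1, g2=0, g3=0, g4=1, g5=0 → 0. Observed 1.
  g1 stuck-at-0: output 0 ✗
  g1 stuck-at-1: output 0 ✗
  g2 stuck-at-0: output 0 ✗
  g2 stuck-at-1: output 1 ✓
  g3 stuck-at-0: output 0 ✗
  g3 stuck-at-1: output 1 ✓
  g4 stuck-at-0: output 1 ✓
  g4 stuck-at-1: output 0 ✗
  g5 stuck-at-0: output 0 ✗
  g5 stuck-at-1: output 1 ✓
Consistent faults: {g2 stuck-at-1, g3 stuck-at-1, g4 stuck-at-0, g5 stuck-at-1} — 4 in all.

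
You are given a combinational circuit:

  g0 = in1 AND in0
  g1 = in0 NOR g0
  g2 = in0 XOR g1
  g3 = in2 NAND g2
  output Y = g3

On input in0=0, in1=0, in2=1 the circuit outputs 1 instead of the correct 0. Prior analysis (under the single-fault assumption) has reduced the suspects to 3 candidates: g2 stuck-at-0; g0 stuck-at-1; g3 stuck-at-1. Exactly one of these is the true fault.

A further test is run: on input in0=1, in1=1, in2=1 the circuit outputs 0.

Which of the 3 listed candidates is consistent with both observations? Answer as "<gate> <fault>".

g0 stuck-at-1

Evaluate each candidate on input in0=1, in1=1, in2=1:
  g2 stuck-at-0: g0=1, g1=0, g2=0 [stuck-at-0], g3=1 → 1 — eliminated
  g0 stuck-at-1: g0=1 [stuck-at-1], g1=0, g2=1, g3=0 → 0 — matches
  g3 stuck-at-1: g0=1, g1=0, g2=1, g3=1 [stuck-at-1] → 1 — eliminated
Only g0 stuck-at-1 reproduces the observed 0.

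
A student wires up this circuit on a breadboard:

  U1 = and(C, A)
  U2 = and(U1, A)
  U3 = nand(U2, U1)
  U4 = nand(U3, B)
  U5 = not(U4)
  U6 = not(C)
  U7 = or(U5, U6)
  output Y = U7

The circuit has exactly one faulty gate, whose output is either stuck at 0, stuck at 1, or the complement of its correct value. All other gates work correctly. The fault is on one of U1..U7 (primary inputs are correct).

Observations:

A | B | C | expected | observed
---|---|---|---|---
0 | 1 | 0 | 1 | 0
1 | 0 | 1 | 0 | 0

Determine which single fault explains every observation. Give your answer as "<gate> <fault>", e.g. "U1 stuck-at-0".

U7 stuck-at-0

Fault-free values for test 1 (A=0, B=1, C=0): U1=0, U2=0, U3=1, U4=0, U5=1, U6=1, U7=1, giving Y=1. Observed 0.
Test 1: faults giving observed 0 are {U7 stuck-at-0, U7 inverted output}.
Test 2 (A=1, B=0, C=1): fault-free U1=1, U2=1, U3=0, U4=1, U5=0, U6=0, U7=0 → 0; observed 0. Eliminates U7 inverted output.
Only U7 stuck-at-0 is consistent with every test.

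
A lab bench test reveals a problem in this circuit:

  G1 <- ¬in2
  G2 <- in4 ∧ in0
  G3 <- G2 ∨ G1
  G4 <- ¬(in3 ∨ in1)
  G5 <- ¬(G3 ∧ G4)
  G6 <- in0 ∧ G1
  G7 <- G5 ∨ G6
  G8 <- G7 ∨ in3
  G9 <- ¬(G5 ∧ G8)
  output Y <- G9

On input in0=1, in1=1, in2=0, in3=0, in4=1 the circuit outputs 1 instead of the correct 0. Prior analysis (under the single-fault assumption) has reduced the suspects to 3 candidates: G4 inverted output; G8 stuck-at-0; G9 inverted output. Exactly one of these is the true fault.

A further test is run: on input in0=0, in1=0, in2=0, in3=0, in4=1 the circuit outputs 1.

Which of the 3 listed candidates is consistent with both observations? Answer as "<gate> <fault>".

Evaluate each candidate on input in0=0, in1=0, in2=0, in3=0, in4=1:
  G4 inverted output: G1=1, G2=0, G3=1, G4=0 [inverted output], G5=1, G6=0, G7=1, G8=1, G9=0 → 0 — eliminated
  G8 stuck-at-0: G1=1, G2=0, G3=1, G4=1, G5=0, G6=0, G7=0, G8=0 [stuck-at-0], G9=1 → 1 — matches
  G9 inverted output: G1=1, G2=0, G3=1, G4=1, G5=0, G6=0, G7=0, G8=0, G9=0 [inverted output] → 0 — eliminated
Only G8 stuck-at-0 reproduces the observed 1.

G8 stuck-at-0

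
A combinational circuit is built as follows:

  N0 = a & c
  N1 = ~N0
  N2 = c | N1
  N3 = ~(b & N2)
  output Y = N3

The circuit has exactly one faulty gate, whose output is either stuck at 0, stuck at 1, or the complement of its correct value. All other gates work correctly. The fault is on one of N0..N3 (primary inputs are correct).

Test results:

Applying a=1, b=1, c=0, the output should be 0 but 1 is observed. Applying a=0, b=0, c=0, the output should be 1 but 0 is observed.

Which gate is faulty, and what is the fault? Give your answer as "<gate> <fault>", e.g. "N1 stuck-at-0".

N3 inverted output

Fault-free values for test 1 (a=1, b=1, c=0): N0=0, N1=1, N2=1, N3=0, giving Y=0. Observed 1.
Test 1: faults giving observed 1 are {N0 stuck-at-1, N0 inverted output, N1 stuck-at-0, N1 inverted output, N2 stuck-at-0, N2 inverted output, N3 stuck-at-1, N3 inverted output}.
Test 2 (a=0, b=0, c=0): fault-free N0=0, N1=1, N2=1, N3=1 → 1; observed 0. Eliminates N0 stuck-at-1, N0 inverted output, N1 stuck-at-0, N1 inverted output, N2 stuck-at-0, N2 inverted output, N3 stuck-at-1.
Only N3 inverted output is consistent with every test.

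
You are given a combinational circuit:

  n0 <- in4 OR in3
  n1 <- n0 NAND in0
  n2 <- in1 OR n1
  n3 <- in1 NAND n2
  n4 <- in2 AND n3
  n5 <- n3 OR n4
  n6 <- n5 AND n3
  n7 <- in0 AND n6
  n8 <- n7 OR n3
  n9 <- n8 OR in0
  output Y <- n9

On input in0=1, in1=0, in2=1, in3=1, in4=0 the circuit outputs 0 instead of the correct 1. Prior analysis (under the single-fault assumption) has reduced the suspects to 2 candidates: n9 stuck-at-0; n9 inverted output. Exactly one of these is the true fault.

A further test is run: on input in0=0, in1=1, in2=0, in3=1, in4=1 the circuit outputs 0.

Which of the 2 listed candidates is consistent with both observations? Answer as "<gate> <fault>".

Evaluate each candidate on input in0=0, in1=1, in2=0, in3=1, in4=1:
  n9 stuck-at-0: n0=1, n1=1, n2=1, n3=0, n4=0, n5=0, n6=0, n7=0, n8=0, n9=0 [stuck-at-0] → 0 — matches
  n9 inverted output: n0=1, n1=1, n2=1, n3=0, n4=0, n5=0, n6=0, n7=0, n8=0, n9=1 [inverted output] → 1 — eliminated
Only n9 stuck-at-0 reproduces the observed 0.

n9 stuck-at-0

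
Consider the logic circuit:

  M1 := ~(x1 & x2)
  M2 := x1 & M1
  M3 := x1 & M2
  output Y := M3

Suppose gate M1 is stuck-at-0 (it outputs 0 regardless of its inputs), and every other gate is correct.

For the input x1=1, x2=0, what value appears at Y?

Propagate with M1 forced: M1=0 [stuck-at-0], M2=0, M3=0.
So Y = 0. (Without the fault it would be 1.)

0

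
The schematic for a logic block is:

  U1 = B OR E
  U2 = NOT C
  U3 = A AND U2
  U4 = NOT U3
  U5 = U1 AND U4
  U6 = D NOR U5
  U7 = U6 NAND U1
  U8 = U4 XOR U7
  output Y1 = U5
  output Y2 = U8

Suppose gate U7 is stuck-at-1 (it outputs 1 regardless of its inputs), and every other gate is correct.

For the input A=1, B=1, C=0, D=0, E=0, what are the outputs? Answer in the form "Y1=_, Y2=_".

Y1=0, Y2=1

Propagate with U7 forced: U1=1, U2=1, U3=1, U4=0, U5=0, U6=1, U7=1 [stuck-at-1], U8=1.
So the outputs are Y1=0, Y2=1. (Without the fault they would be Y1=0, Y2=0.)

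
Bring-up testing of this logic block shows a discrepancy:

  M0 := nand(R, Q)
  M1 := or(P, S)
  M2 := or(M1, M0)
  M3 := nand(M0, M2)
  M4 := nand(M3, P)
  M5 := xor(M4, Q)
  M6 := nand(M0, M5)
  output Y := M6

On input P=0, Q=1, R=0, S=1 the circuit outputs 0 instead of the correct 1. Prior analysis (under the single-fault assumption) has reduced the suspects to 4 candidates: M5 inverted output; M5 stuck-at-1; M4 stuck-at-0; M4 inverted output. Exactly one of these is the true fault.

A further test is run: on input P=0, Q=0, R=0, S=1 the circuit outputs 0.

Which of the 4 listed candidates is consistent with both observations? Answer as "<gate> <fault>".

Evaluate each candidate on input P=0, Q=0, R=0, S=1:
  M5 inverted output: M0=1, M1=1, M2=1, M3=0, M4=1, M5=0 [inverted output], M6=1 → 1 — eliminated
  M5 stuck-at-1: M0=1, M1=1, M2=1, M3=0, M4=1, M5=1 [stuck-at-1], M6=0 → 0 — matches
  M4 stuck-at-0: M0=1, M1=1, M2=1, M3=0, M4=0 [stuck-at-0], M5=0, M6=1 → 1 — eliminated
  M4 inverted output: M0=1, M1=1, M2=1, M3=0, M4=0 [inverted output], M5=0, M6=1 → 1 — eliminated
Only M5 stuck-at-1 reproduces the observed 0.

M5 stuck-at-1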